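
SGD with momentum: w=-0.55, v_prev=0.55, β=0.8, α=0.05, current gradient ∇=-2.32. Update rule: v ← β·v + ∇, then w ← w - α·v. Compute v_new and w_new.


v_new = 0.8·0.55 - 2.32 = 0.44 - 2.32 = -1.88
w_new = -0.55 - 0.05·-1.88 = -0.55 + 0.094 = -0.456

v_new=-1.88, w_new=-0.456


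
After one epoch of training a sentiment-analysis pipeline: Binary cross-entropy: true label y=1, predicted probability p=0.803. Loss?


BCE = -[y·ln(p) + (1-y)·ln(1-p)]
= -1·ln(0.803) - 0
= -ln(0.803) = 0.2194

0.2194


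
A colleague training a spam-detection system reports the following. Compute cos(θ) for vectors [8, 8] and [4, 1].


A·B = 8·4 + 8·1 = 40
‖A‖ = √128 = 11.3137, ‖B‖ = √17 = 4.1231
cos = 40/(√128·√17) = 40/√2176 = 0.8575

0.8575


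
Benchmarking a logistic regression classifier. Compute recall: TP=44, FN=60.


Recall = TP/(TP+FN)
= 44/(44+60)
= 44/104 = 42.31%

42.31%


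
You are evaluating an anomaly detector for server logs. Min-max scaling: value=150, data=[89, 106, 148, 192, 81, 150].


min=81, max=192
(150-81)/(192-81) = 69/111 = 0.6216

0.6216


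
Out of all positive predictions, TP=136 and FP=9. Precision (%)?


Precision = TP/(TP+FP)
= 136/(136+9)
= 136/145 = 93.79%

93.79%


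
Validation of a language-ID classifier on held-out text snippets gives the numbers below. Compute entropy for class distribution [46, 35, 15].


Probabilities: [46/96, 35/96, 15/96] ≈ [0.4792, 0.3646, 0.1562]
H = -((46/96)·log₂(46/96) + (35/96)·log₂(35/96) + (15/96)·log₂(15/96))
  = 1.4578 bits

1.4578 bits


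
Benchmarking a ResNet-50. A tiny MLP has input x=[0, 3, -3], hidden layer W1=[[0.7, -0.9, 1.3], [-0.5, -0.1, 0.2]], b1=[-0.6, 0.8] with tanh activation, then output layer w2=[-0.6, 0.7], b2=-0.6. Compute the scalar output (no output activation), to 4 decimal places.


z1[0] = (0.7)·(0) + (-0.9)·(3) + (1.3)·(-3) - 0.6 = -7.2
z1[1] = (-0.5)·(0) + (-0.1)·(3) + (0.2)·(-3) + 0.8 = -0.1
h = tanh(z1) = [-1.0, -0.0997]
output = (-0.6)·(-1.0) + (0.7)·(-0.0997) - 0.6 = -0.0698

-0.0698


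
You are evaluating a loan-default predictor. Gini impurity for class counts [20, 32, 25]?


Probabilities: [20/77, 32/77, 25/77] ≈ [0.2597, 0.4156, 0.3247]
Σpᵢ² = (400 + 1024 + 625)/77² = 2049/5929
Gini = 1 - Σpᵢ² = 1 - 2049/5929 = 0.6544

0.6544


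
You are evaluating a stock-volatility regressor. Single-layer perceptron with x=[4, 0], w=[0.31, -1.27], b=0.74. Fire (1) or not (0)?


z = (4)·(0.31) + (0)·(-1.27) + 0.74
  = 1.98
step(z) = 1 (z≥0)

1


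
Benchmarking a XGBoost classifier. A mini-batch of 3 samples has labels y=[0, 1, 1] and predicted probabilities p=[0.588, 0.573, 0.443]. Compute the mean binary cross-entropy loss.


L[0] = -ln(1-0.588) = -ln(0.412) = 0.8867
L[1] = -ln(0.573) = 0.5569
L[2] = -ln(0.443) = 0.8142
mean = (0.8867 + 0.5569 + 0.8142)/3 = 0.7526

0.7526


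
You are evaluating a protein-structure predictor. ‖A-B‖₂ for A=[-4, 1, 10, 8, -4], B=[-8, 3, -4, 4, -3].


d = √((-4+ 8)² + (1-3)² + (10+ 4)² + (8-4)² + (-4+ 3)²)
  = √(16 + 4 + 196 + 16 + 1)
  = √233 = 15.2643

15.2643


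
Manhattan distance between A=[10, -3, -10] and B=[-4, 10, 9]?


d = |10+ 4| + |-3-10| + |-10-9|
  = 14 + 13 + 19
  = 46

46


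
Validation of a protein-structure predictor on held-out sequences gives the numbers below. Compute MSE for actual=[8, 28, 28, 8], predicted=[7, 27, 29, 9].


Squared errors: (8-7)²=1, (28-27)²=1, (28-29)²=1, (8-9)²=1
Sum = 4
MSE = 4/4 = 1

1


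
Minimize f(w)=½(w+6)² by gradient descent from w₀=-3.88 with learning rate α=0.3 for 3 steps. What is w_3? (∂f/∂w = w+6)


step 1: grad = -3.88+6 = 2.12; w = -3.88 - 0.3·(2.12) = -4.516
step 2: grad = -4.516+6 = 1.484; w = -4.516 - 0.3·(1.484) = -4.9612
step 3: grad = -4.9612+6 = 1.0388; w = -4.9612 - 0.3·(1.0388) = -5.27284

-5.27284


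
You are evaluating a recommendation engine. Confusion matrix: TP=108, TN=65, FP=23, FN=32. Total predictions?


Total = TP + TN + FP + FN
= 108 + 65 + 23 + 32
= 228
(Predicted positive: 131, predicted negative: 97)

228


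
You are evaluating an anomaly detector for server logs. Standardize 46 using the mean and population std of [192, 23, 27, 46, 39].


μ = 65.4, σ = 63.8329
z = (46 - 65.4)/63.8329 = -0.3039

-0.3039


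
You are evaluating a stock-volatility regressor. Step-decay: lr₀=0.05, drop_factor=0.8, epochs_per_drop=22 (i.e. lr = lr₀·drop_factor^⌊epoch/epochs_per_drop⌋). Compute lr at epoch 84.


n_drops = ⌊84/22⌋ = 3
lr = 0.05·0.8^3 = 0.05·0.512 = 0.0256

0.0256


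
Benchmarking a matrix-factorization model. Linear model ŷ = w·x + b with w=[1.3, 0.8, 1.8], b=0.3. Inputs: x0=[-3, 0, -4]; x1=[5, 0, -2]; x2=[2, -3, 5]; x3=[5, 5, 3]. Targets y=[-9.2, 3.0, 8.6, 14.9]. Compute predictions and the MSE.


ŷ0 = (1.3)·(-3) + (0.8)·(0) + (1.8)·(-4) + 0.3 = -10.8
ŷ1 = (1.3)·(5) + (0.8)·(0) + (1.8)·(-2) + 0.3 = 3.2
ŷ2 = (1.3)·(2) + (0.8)·(-3) + (1.8)·(5) + 0.3 = 9.5
ŷ3 = (1.3)·(5) + (0.8)·(5) + (1.8)·(3) + 0.3 = 16.2
errors² = [2.56, 0.04, 0.81, 1.69]
MSE = 5.1000/4 = 1.275

1.275


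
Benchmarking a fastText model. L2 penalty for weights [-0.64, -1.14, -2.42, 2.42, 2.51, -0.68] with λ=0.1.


‖w‖₂² = (-0.64)² + (-1.14)² + (-2.42)² + (2.42)² + (2.51)² + (-0.68)²
     = 0.4096 + 1.2996 + 5.8564 + 5.8564 + 6.3001 + 0.4624
     = 20.1845
λ·‖w‖₂² = 0.1·20.1845 = 2.01845

2.01845


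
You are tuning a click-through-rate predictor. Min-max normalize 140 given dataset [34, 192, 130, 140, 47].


min=34, max=192
(140-34)/(192-34) = 106/158 = 0.6709

0.6709


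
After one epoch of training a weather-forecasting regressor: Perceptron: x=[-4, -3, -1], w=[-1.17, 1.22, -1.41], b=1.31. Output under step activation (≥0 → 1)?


z = (-4)·(-1.17) + (-3)·(1.22) + (-1)·(-1.41) + 1.31
  = 3.74
step(z) = 1 (z≥0)

1


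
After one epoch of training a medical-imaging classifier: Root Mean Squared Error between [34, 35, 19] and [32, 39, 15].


MSE = 36/3 = 12
RMSE = √(36/3) = 3.4641

3.4641


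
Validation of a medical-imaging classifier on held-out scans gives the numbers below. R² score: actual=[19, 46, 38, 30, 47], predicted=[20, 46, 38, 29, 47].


ȳ = 36
SS_res = Σ(y-ŷ)² = 2
SS_tot = Σ(y-ȳ)² = 550
R² = 1 - SS_res/SS_tot = 1 - 0.0036 = 0.9964

0.9964


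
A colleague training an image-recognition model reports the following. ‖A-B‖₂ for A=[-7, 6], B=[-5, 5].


d = √((-7+ 5)² + (6-5)²)
  = √(4 + 1)
  = √5 = 2.2361

2.2361


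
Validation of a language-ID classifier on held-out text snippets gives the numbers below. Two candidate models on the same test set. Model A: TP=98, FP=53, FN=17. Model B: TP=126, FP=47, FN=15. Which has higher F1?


Model A: P=98/151=0.649, R=98/115=0.8522, F1=2PR/(P+R)=2TP/(2TP+FP+FN)=196/266=0.7368
Model B: P=126/173=0.7283, R=126/141=0.8936, F1=2PR/(P+R)=2TP/(2TP+FP+FN)=252/314=0.8025
0.7368 < 0.8025 → Model B

Model B


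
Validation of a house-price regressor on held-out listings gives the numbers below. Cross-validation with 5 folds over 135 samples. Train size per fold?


Fold size = 135/5 = 27
Training per fold = 135 - 27 = 108

108


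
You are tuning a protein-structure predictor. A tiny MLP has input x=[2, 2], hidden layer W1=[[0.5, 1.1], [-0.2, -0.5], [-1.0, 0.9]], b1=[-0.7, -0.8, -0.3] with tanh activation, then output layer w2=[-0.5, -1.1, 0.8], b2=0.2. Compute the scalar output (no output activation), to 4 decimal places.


z1[0] = (0.5)·(2) + (1.1)·(2) - 0.7 = 2.5
z1[1] = (-0.2)·(2) + (-0.5)·(2) - 0.8 = -2.2
z1[2] = (-1.0)·(2) + (0.9)·(2) - 0.3 = -0.5
h = tanh(z1) = [0.9866, -0.9757, -0.4621]
output = (-0.5)·(0.9866) + (-1.1)·(-0.9757) + (0.8)·(-0.4621) + 0.2 = 0.4103

0.4103


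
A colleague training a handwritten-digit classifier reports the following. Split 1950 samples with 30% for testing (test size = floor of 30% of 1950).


Test = ⌊1950·30/100⌋ = 585
Train = 1950 - 585 = 1365

Train: 1365, Test: 585


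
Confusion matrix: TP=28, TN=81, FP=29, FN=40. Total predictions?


Total = TP + TN + FP + FN
= 28 + 81 + 29 + 40
= 178
(Predicted positive: 57, predicted negative: 121)

178


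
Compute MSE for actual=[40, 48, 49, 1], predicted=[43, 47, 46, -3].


Squared errors: (40-43)²=9, (48-47)²=1, (49-46)²=9, (1+ 3)²=16
Sum = 35
MSE = 35/4 = 35/4

35/4


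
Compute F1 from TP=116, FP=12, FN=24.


Precision = 116/128 = 0.9062
Recall = 116/140 = 0.8286
F1 = 2·P·R/(P+R) = 2·TP/(2·TP+FP+FN) = 232/(232+12+24) = 232/268 = 0.8657

0.8657


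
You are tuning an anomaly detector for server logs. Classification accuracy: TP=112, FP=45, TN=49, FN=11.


Accuracy = (TP+TN)/(TP+TN+FP+FN)
= (112+49)/(217)
= 161/217 = 74.19%

74.19%


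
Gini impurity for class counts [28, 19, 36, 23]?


Probabilities: [28/106, 19/106, 36/106, 23/106] ≈ [0.2642, 0.1792, 0.3396, 0.217]
Σpᵢ² = (784 + 361 + 1296 + 529)/106² = 2970/11236
Gini = 1 - Σpᵢ² = 1 - 2970/11236 = 0.7357

0.7357


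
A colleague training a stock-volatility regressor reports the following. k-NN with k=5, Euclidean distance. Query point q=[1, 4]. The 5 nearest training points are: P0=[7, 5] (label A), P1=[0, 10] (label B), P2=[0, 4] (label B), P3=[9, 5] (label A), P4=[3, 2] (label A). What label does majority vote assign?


d(q,P0) = 6.0828  (label A)
d(q,P1) = 6.0828  (label B)
d(q,P2) = 1.0  (label B)
d(q,P3) = 8.0623  (label A)
d(q,P4) = 2.8284  (label A)
Votes: A=3, B=2
Majority → A

A


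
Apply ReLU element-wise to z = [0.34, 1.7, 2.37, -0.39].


ReLU(0.34) = max(0, 0.34) = 0.34
ReLU(1.7) = max(0, 1.7) = 1.7
ReLU(2.37) = max(0, 2.37) = 2.37
ReLU(-0.39) = max(0, -0.39) = 0.0
result = [0.34, 1.7, 2.37, 0.0]

[0.34, 1.7, 2.37, 0.0]


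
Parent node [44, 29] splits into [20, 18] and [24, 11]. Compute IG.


Parent = [44, 29], H_parent = 0.9693
H_left = 0.998 (n=38), H_right = 0.8981 (n=35)
H_children = (38/73)·0.998 + (35/73)·0.8981 = 0.9501
IG = 0.9693 - 0.9501 = 0.0192

0.0192


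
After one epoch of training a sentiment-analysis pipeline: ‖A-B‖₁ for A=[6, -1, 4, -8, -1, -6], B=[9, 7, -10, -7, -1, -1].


d = |6-9| + |-1-7| + |4+ 10| + |-8+ 7| + |-1+ 1| + |-6+ 1|
  = 3 + 8 + 14 + 1 + 0 + 5
  = 31

31


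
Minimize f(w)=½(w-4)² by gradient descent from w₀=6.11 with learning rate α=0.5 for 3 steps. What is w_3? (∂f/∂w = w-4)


step 1: grad = 6.11-4 = 2.11; w = 6.11 - 0.5·(2.11) = 5.055
step 2: grad = 5.055-4 = 1.055; w = 5.055 - 0.5·(1.055) = 4.5275
step 3: grad = 4.5275-4 = 0.5275; w = 4.5275 - 0.5·(0.5275) = 4.26375

4.26375


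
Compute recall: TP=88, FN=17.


Recall = TP/(TP+FN)
= 88/(88+17)
= 88/105 = 83.81%

83.81%


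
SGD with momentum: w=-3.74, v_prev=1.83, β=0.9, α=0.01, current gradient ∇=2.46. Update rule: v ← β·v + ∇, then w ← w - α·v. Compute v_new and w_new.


v_new = 0.9·1.83 + 2.46 = 1.647 + 2.46 = 4.107
w_new = -3.74 - 0.01·4.107 = -3.74 - 0.04107 = -3.78107

v_new=4.107, w_new=-3.78107


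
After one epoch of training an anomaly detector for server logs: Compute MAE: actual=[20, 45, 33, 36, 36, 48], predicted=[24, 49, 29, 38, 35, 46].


Absolute errors: |20-24|=4, |45-49|=4, |33-29|=4, |36-38|=2, |36-35|=1, |48-46|=2
Sum = 17
MAE = 17/6 = 17/6

17/6


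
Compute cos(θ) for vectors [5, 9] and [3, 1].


A·B = 5·3 + 9·1 = 24
‖A‖ = √106 = 10.2956, ‖B‖ = √10 = 3.1623
cos = 24/(√106·√10) = 24/√1060 = 0.7372

0.7372


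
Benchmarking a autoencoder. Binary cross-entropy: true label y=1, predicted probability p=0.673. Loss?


BCE = -[y·ln(p) + (1-y)·ln(1-p)]
= -1·ln(0.673) - 0
= -ln(0.673) = 0.396

0.396


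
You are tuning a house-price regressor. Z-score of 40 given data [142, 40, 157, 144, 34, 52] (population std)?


μ = 94.8333, σ = 53.3055
z = (40 - 94.8333)/53.3055 = -1.0287

-1.0287


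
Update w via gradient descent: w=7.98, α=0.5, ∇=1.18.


w_new = w - α·∇
= 7.98 - 0.5·1.18
= 7.98 - 0.59
= 7.39

7.39


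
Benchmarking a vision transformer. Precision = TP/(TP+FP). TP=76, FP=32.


Precision = TP/(TP+FP)
= 76/(76+32)
= 76/108 = 70.37%

70.37%


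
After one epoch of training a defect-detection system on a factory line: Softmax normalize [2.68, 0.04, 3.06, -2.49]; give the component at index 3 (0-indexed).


Exponentials: e^2.68=14.5851, e^0.04=1.0408, e^3.06=21.3276, e^-2.49=0.0829
Sum = 37.0364
Softmax = [0.3938, 0.0281, 0.5759, 0.0022]
p[3] = 0.0829/37.0364 = 0.0022

0.0022


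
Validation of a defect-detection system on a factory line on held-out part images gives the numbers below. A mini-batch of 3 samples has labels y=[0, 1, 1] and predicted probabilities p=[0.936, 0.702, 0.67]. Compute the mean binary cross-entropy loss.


L[0] = -ln(1-0.936) = -ln(0.064) = 2.7489
L[1] = -ln(0.702) = 0.3538
L[2] = -ln(0.67) = 0.4005
mean = (2.7489 + 0.3538 + 0.4005)/3 = 1.1677

1.1677


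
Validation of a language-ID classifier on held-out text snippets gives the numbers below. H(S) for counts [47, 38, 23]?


Probabilities: [47/108, 38/108, 23/108] ≈ [0.4352, 0.3519, 0.213]
H = -((47/108)·log₂(47/108) + (38/108)·log₂(38/108) + (23/108)·log₂(23/108))
  = 1.5278 bits

1.5278 bits


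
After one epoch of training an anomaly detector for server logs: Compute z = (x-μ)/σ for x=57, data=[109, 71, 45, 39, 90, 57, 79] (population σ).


μ = 70, σ = 23.1702
z = (57 - 70)/23.1702 = -0.5611

-0.5611


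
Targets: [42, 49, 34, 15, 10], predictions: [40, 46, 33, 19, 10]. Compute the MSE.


Squared errors: (42-40)²=4, (49-46)²=9, (34-33)²=1, (15-19)²=16, (10-10)²=0
Sum = 30
MSE = 30/5 = 6

6


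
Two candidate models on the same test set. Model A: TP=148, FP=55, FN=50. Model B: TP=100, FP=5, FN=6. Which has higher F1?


Model A: P=148/203=0.7291, R=148/198=0.7475, F1=2PR/(P+R)=2TP/(2TP+FP+FN)=296/401=0.7382
Model B: P=100/105=0.9524, R=100/106=0.9434, F1=2PR/(P+R)=2TP/(2TP+FP+FN)=200/211=0.9479
0.7382 < 0.9479 → Model B

Model B


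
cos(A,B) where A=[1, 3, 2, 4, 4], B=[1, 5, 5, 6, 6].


A·B = 1·1 + 3·5 + 2·5 + 4·6 + 4·6 = 74
‖A‖ = √46 = 6.7823, ‖B‖ = √123 = 11.0905
cos = 74/(√46·√123) = 74/√5658 = 0.9838

0.9838


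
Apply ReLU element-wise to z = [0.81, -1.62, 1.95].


ReLU(0.81) = max(0, 0.81) = 0.81
ReLU(-1.62) = max(0, -1.62) = 0.0
ReLU(1.95) = max(0, 1.95) = 1.95
result = [0.81, 0.0, 1.95]

[0.81, 0.0, 1.95]


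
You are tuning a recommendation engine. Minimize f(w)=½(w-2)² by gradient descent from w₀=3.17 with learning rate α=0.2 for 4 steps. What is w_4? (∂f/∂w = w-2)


step 1: grad = 3.17-2 = 1.17; w = 3.17 - 0.2·(1.17) = 2.936
step 2: grad = 2.936-2 = 0.936; w = 2.936 - 0.2·(0.936) = 2.7488
step 3: grad = 2.7488-2 = 0.7488; w = 2.7488 - 0.2·(0.7488) = 2.59904
step 4: grad = 2.59904-2 = 0.59904; w = 2.59904 - 0.2·(0.59904) = 2.479232

2.479232


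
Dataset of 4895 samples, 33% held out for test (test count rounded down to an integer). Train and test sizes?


Test = ⌊4895·33/100⌋ = 1615
Train = 4895 - 1615 = 3280

Train: 3280, Test: 1615


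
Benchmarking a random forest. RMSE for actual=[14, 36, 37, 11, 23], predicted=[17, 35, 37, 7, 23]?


MSE = 26/5 = 5.2
RMSE = √(26/5) = 2.2804

2.2804


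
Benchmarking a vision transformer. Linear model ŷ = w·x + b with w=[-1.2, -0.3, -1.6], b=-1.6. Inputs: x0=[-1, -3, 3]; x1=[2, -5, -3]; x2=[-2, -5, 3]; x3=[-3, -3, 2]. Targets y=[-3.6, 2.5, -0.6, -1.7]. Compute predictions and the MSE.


ŷ0 = (-1.2)·(-1) + (-0.3)·(-3) + (-1.6)·(3) - 1.6 = -4.3
ŷ1 = (-1.2)·(2) + (-0.3)·(-5) + (-1.6)·(-3) - 1.6 = 2.3
ŷ2 = (-1.2)·(-2) + (-0.3)·(-5) + (-1.6)·(3) - 1.6 = -2.5
ŷ3 = (-1.2)·(-3) + (-0.3)·(-3) + (-1.6)·(2) - 1.6 = -0.3
errors² = [0.49, 0.04, 3.61, 1.96]
MSE = 6.1000/4 = 1.525

1.525


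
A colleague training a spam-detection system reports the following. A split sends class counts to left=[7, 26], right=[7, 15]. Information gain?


Parent = [14, 41], H_parent = 0.8184
H_left = 0.7455 (n=33), H_right = 0.9024 (n=22)
H_children = (33/55)·0.7455 + (22/55)·0.9024 = 0.8083
IG = 0.8184 - 0.8083 = 0.0101

0.0101


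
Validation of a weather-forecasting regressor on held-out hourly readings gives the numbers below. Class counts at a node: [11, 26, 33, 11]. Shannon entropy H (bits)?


Probabilities: [11/81, 26/81, 33/81, 11/81] ≈ [0.1358, 0.321, 0.4074, 0.1358]
H = -((11/81)·log₂(11/81) + (26/81)·log₂(26/81) + (33/81)·log₂(33/81) + (11/81)·log₂(11/81))
  = 1.8363 bits

1.8363 bits


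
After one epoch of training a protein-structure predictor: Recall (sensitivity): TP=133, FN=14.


Recall = TP/(TP+FN)
= 133/(133+14)
= 133/147 = 90.48%

90.48%


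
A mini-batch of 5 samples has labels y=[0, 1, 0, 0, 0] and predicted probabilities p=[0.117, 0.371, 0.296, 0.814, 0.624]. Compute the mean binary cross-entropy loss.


L[0] = -ln(1-0.117) = -ln(0.883) = 0.1244
L[1] = -ln(0.371) = 0.9916
L[2] = -ln(1-0.296) = -ln(0.704) = 0.351
L[3] = -ln(1-0.814) = -ln(0.186) = 1.682
L[4] = -ln(1-0.624) = -ln(0.376) = 0.9782
mean = (0.1244 + 0.9916 + 0.351 + 1.682 + 0.9782)/5 = 0.8254

0.8254


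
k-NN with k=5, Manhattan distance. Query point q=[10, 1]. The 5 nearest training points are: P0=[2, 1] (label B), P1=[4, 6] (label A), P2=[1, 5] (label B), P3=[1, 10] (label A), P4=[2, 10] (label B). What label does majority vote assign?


d(q,P0) = 8  (label B)
d(q,P1) = 11  (label A)
d(q,P2) = 13  (label B)
d(q,P3) = 18  (label A)
d(q,P4) = 17  (label B)
Votes: A=2, B=3
Majority → B

B


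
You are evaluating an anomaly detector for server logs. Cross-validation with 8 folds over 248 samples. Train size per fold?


Fold size = 248/8 = 31
Training per fold = 248 - 31 = 217

217


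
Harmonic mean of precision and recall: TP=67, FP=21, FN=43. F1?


Precision = 67/88 = 0.7614
Recall = 67/110 = 0.6091
F1 = 2·P·R/(P+R) = 2·TP/(2·TP+FP+FN) = 134/(134+21+43) = 134/198 = 0.6768

0.6768


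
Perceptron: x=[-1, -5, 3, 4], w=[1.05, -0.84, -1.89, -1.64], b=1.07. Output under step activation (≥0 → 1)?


z = (-1)·(1.05) + (-5)·(-0.84) + (3)·(-1.89) + (4)·(-1.64) + 1.07
  = -8.01
step(z) = 0 (z<0)

0


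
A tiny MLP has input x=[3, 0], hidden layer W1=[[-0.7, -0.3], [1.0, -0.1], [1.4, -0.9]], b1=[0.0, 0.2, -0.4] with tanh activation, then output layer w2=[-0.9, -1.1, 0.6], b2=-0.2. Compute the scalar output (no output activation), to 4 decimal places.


z1[0] = (-0.7)·(3) + (-0.3)·(0) + 0.0 = -2.1
z1[1] = (1.0)·(3) + (-0.1)·(0) + 0.2 = 3.2
z1[2] = (1.4)·(3) + (-0.9)·(0) - 0.4 = 3.8
h = tanh(z1) = [-0.9705, 0.9967, 0.999]
output = (-0.9)·(-0.9705) + (-1.1)·(0.9967) + (0.6)·(0.999) - 0.2 = 0.1765

0.1765


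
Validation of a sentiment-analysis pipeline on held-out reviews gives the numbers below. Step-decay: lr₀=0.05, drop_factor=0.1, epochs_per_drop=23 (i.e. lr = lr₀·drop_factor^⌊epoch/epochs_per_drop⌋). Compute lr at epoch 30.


n_drops = ⌊30/23⌋ = 1
lr = 0.05·0.1^1 = 0.05·0.1 = 0.005

0.005


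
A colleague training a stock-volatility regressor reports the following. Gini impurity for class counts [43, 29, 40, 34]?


Probabilities: [43/146, 29/146, 40/146, 34/146] ≈ [0.2945, 0.1986, 0.274, 0.2329]
Σpᵢ² = (1849 + 841 + 1600 + 1156)/146² = 5446/21316
Gini = 1 - Σpᵢ² = 1 - 5446/21316 = 0.7445

0.7445


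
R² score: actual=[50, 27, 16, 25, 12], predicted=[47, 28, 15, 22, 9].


ȳ = 26
SS_res = Σ(y-ŷ)² = 29
SS_tot = Σ(y-ȳ)² = 874
R² = 1 - SS_res/SS_tot = 1 - 0.0332 = 0.9668

0.9668


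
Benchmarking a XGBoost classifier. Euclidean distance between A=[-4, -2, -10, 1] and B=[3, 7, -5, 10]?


d = √((-4-3)² + (-2-7)² + (-10+ 5)² + (1-10)²)
  = √(49 + 81 + 25 + 81)
  = √236 = 15.3623

15.3623


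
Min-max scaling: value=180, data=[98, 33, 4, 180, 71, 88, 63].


min=4, max=180
(180-4)/(180-4) = 176/176 = 1.0

1.0


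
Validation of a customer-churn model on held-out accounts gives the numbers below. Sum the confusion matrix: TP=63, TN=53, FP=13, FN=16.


Total = TP + TN + FP + FN
= 63 + 53 + 13 + 16
= 145
(Predicted positive: 76, predicted negative: 69)

145


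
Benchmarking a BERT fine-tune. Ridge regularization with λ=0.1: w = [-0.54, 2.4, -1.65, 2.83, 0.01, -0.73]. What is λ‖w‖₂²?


‖w‖₂² = (-0.54)² + (2.4)² + (-1.65)² + (2.83)² + (0.01)² + (-0.73)²
     = 0.2916 + 5.76 + 2.7225 + 8.0089 + 0.0001 + 0.5329
     = 17.316
λ·‖w‖₂² = 0.1·17.316 = 1.7316

1.7316


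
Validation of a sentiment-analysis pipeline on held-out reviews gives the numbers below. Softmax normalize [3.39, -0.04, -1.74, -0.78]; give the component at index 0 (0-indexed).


Exponentials: e^3.39=29.666, e^-0.04=0.9608, e^-1.74=0.1755, e^-0.78=0.4584
Sum = 31.2607
Softmax = [0.949, 0.0307, 0.0056, 0.0147]
p[0] = 29.666/31.2607 = 0.949

0.949


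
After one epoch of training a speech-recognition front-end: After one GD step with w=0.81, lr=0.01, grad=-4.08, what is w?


w_new = w - α·∇
= 0.81 - 0.01·-4.08
= 0.81 + 0.0408
= 0.8508

0.8508


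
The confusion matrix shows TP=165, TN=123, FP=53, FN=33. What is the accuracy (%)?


Accuracy = (TP+TN)/(TP+TN+FP+FN)
= (165+123)/(374)
= 288/374 = 77.01%

77.01%


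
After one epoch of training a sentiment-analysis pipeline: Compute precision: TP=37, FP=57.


Precision = TP/(TP+FP)
= 37/(37+57)
= 37/94 = 39.36%

39.36%


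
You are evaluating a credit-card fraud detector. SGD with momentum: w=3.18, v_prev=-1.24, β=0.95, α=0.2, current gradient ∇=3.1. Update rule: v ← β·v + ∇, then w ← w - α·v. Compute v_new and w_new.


v_new = 0.95·-1.24 + 3.1 = -1.178 + 3.1 = 1.922
w_new = 3.18 - 0.2·1.922 = 3.18 - 0.3844 = 2.7956

v_new=1.922, w_new=2.7956


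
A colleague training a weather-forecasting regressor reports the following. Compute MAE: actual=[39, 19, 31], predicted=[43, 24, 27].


Absolute errors: |39-43|=4, |19-24|=5, |31-27|=4
Sum = 13
MAE = 13/3 = 13/3

13/3


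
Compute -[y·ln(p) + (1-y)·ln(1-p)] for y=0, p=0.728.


BCE = -[y·ln(p) + (1-y)·ln(1-p)]
= -0 - 1·ln(1-0.728)
= -ln(0.272) = 1.302

1.302


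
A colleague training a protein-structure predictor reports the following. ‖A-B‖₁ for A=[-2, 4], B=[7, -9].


d = |-2-7| + |4+ 9|
  = 9 + 13
  = 22

22


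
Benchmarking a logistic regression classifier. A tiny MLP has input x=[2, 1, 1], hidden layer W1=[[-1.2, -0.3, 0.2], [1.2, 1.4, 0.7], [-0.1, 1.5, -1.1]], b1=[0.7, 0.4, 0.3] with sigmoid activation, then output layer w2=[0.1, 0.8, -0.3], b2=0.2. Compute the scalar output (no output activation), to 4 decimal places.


z1[0] = (-1.2)·(2) + (-0.3)·(1) + (0.2)·(1) + 0.7 = -1.8
z1[1] = (1.2)·(2) + (1.4)·(1) + (0.7)·(1) + 0.4 = 4.9
z1[2] = (-0.1)·(2) + (1.5)·(1) + (-1.1)·(1) + 0.3 = 0.5
h = sigmoid(z1) = [0.1419, 0.9926, 0.6225]
output = (0.1)·(0.1419) + (0.8)·(0.9926) + (-0.3)·(0.6225) + 0.2 = 0.8215

0.8215


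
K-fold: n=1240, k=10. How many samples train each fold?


Fold size = 1240/10 = 124
Training per fold = 1240 - 124 = 1116

1116


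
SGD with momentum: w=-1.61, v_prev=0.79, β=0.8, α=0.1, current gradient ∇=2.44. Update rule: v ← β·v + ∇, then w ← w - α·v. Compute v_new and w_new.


v_new = 0.8·0.79 + 2.44 = 0.632 + 2.44 = 3.072
w_new = -1.61 - 0.1·3.072 = -1.61 - 0.3072 = -1.9172

v_new=3.072, w_new=-1.9172


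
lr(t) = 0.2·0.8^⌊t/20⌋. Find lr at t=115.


n_drops = ⌊115/20⌋ = 5
lr = 0.2·0.8^5 = 0.2·0.32768 = 0.065536

0.065536


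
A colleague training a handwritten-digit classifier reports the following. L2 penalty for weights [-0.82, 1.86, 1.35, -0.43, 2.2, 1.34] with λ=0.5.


‖w‖₂² = (-0.82)² + (1.86)² + (1.35)² + (-0.43)² + (2.2)² + (1.34)²
     = 0.6724 + 3.4596 + 1.8225 + 0.1849 + 4.84 + 1.7956
     = 12.775
λ·‖w‖₂² = 0.5·12.775 = 6.3875

6.3875


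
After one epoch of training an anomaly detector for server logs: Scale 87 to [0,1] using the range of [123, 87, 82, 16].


min=16, max=123
(87-16)/(123-16) = 71/107 = 0.6636

0.6636


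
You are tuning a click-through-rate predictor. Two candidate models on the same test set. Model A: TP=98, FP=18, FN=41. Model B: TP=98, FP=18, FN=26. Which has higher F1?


Model A: P=98/116=0.8448, R=98/139=0.705, F1=2PR/(P+R)=2TP/(2TP+FP+FN)=196/255=0.7686
Model B: P=98/116=0.8448, R=98/124=0.7903, F1=2PR/(P+R)=2TP/(2TP+FP+FN)=196/240=0.8167
0.7686 < 0.8167 → Model B

Model B


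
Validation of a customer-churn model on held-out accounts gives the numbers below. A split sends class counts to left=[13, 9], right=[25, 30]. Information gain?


Parent = [38, 39], H_parent = 0.9999
H_left = 0.976 (n=22), H_right = 0.994 (n=55)
H_children = (22/77)·0.976 + (55/77)·0.994 = 0.9889
IG = 0.9999 - 0.9889 = 0.011

0.011


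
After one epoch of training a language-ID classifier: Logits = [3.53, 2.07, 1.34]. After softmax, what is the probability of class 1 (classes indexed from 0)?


Exponentials: e^3.53=34.124, e^2.07=7.9248, e^1.34=3.819
Sum = 45.8678
Softmax = [0.744, 0.1728, 0.0833]
p[1] = 7.9248/45.8678 = 0.1728

0.1728


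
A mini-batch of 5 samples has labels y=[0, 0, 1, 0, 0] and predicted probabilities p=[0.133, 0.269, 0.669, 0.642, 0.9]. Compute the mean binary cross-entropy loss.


L[0] = -ln(1-0.133) = -ln(0.867) = 0.1427
L[1] = -ln(1-0.269) = -ln(0.731) = 0.3133
L[2] = -ln(0.669) = 0.402
L[3] = -ln(1-0.642) = -ln(0.358) = 1.0272
L[4] = -ln(1-0.9) = -ln(0.1) = 2.3026
mean = (0.1427 + 0.3133 + 0.402 + 1.0272 + 2.3026)/5 = 0.8376

0.8376


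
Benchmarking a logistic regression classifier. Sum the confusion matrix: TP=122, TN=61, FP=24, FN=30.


Total = TP + TN + FP + FN
= 122 + 61 + 24 + 30
= 237
(Predicted positive: 146, predicted negative: 91)

237


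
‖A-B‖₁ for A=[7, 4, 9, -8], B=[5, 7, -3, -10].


d = |7-5| + |4-7| + |9+ 3| + |-8+ 10|
  = 2 + 3 + 12 + 2
  = 19

19


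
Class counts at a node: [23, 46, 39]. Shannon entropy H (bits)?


Probabilities: [23/108, 46/108, 39/108] ≈ [0.213, 0.4259, 0.3611]
H = -((23/108)·log₂(23/108) + (46/108)·log₂(46/108) + (39/108)·log₂(39/108))
  = 1.5303 bits

1.5303 bits


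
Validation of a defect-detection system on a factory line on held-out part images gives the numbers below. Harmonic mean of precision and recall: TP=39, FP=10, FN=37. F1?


Precision = 39/49 = 0.7959
Recall = 39/76 = 0.5132
F1 = 2·P·R/(P+R) = 2·TP/(2·TP+FP+FN) = 78/(78+10+37) = 78/125 = 0.624

0.624


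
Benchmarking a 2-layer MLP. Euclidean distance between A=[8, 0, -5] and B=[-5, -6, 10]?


d = √((8+ 5)² + (0+ 6)² + (-5-10)²)
  = √(169 + 36 + 225)
  = √430 = 20.7364

20.7364


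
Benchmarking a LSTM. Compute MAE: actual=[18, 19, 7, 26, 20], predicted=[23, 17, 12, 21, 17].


Absolute errors: |18-23|=5, |19-17|=2, |7-12|=5, |26-21|=5, |20-17|=3
Sum = 20
MAE = 20/5 = 4

4


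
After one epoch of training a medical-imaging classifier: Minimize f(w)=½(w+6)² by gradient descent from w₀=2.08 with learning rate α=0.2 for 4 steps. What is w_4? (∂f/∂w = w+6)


step 1: grad = 2.08+6 = 8.08; w = 2.08 - 0.2·(8.08) = 0.464
step 2: grad = 0.464+6 = 6.464; w = 0.464 - 0.2·(6.464) = -0.8288
step 3: grad = -0.8288+6 = 5.1712; w = -0.8288 - 0.2·(5.1712) = -1.86304
step 4: grad = -1.86304+6 = 4.13696; w = -1.86304 - 0.2·(4.13696) = -2.690432

-2.690432


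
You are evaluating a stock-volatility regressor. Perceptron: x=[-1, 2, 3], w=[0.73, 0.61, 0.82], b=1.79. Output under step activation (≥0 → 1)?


z = (-1)·(0.73) + (2)·(0.61) + (3)·(0.82) + 1.79
  = 4.74
step(z) = 1 (z≥0)

1


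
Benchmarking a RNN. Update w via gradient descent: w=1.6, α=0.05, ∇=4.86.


w_new = w - α·∇
= 1.6 - 0.05·4.86
= 1.6 - 0.243
= 1.357

1.357


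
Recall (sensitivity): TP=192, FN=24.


Recall = TP/(TP+FN)
= 192/(192+24)
= 192/216 = 88.89%

88.89%


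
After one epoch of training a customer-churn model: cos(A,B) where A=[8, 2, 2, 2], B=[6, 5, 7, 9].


A·B = 8·6 + 2·5 + 2·7 + 2·9 = 90
‖A‖ = √76 = 8.7178, ‖B‖ = √191 = 13.8203
cos = 90/(√76·√191) = 90/√14516 = 0.747

0.747


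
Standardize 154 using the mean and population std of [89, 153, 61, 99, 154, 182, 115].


μ = 121.8571, σ = 39.5923
z = (154 - 121.8571)/39.5923 = 0.8118

0.8118


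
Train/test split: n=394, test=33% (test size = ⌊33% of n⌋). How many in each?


Test = ⌊394·33/100⌋ = 130
Train = 394 - 130 = 264

Train: 264, Test: 130


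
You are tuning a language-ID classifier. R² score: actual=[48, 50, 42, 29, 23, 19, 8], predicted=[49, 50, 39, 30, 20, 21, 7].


ȳ = 31.2857
SS_res = Σ(y-ŷ)² = 25
SS_tot = Σ(y-ȳ)² = 1511.43
R² = 1 - SS_res/SS_tot = 1 - 0.0165 = 0.9835

0.9835


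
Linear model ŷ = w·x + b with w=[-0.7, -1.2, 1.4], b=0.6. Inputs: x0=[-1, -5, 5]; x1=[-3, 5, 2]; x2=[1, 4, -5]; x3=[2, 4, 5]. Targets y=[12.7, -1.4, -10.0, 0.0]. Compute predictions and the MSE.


ŷ0 = (-0.7)·(-1) + (-1.2)·(-5) + (1.4)·(5) + 0.6 = 14.3
ŷ1 = (-0.7)·(-3) + (-1.2)·(5) + (1.4)·(2) + 0.6 = -0.5
ŷ2 = (-0.7)·(1) + (-1.2)·(4) + (1.4)·(-5) + 0.6 = -11.9
ŷ3 = (-0.7)·(2) + (-1.2)·(4) + (1.4)·(5) + 0.6 = 1.4
errors² = [2.56, 0.81, 3.61, 1.96]
MSE = 8.9400/4 = 2.235

2.235


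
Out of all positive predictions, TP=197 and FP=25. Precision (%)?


Precision = TP/(TP+FP)
= 197/(197+25)
= 197/222 = 88.74%

88.74%


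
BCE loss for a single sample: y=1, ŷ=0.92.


BCE = -[y·ln(p) + (1-y)·ln(1-p)]
= -1·ln(0.92) - 0
= -ln(0.92) = 0.0834

0.0834


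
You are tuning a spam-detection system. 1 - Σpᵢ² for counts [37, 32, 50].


Probabilities: [37/119, 32/119, 50/119] ≈ [0.3109, 0.2689, 0.4202]
Σpᵢ² = (1369 + 1024 + 2500)/119² = 4893/14161
Gini = 1 - Σpᵢ² = 1 - 4893/14161 = 0.6545

0.6545


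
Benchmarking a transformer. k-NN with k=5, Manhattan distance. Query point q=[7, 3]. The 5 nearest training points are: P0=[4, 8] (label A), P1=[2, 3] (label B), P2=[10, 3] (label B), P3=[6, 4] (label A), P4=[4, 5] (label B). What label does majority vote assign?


d(q,P0) = 8  (label A)
d(q,P1) = 5  (label B)
d(q,P2) = 3  (label B)
d(q,P3) = 2  (label A)
d(q,P4) = 5  (label B)
Votes: A=2, B=3
Majority → B

B


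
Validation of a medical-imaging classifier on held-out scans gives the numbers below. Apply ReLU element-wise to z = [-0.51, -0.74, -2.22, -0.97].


ReLU(-0.51) = max(0, -0.51) = 0.0
ReLU(-0.74) = max(0, -0.74) = 0.0
ReLU(-2.22) = max(0, -2.22) = 0.0
ReLU(-0.97) = max(0, -0.97) = 0.0
result = [0.0, 0.0, 0.0, 0.0]

[0.0, 0.0, 0.0, 0.0]


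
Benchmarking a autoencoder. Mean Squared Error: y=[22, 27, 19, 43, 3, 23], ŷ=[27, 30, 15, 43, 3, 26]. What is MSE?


Squared errors: (22-27)²=25, (27-30)²=9, (19-15)²=16, (43-43)²=0, (3-3)²=0, (23-26)²=9
Sum = 59
MSE = 59/6 = 59/6

59/6


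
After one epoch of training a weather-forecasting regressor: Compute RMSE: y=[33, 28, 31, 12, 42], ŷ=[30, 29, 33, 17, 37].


MSE = 64/5 = 12.8
RMSE = √(64/5) = 3.5777

3.5777


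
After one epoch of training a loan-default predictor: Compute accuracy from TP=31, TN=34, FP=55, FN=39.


Accuracy = (TP+TN)/(TP+TN+FP+FN)
= (31+34)/(159)
= 65/159 = 40.88%

40.88%


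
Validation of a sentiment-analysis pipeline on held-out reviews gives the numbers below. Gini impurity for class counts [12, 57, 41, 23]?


Probabilities: [12/133, 57/133, 41/133, 23/133] ≈ [0.0902, 0.4286, 0.3083, 0.1729]
Σpᵢ² = (144 + 3249 + 1681 + 529)/133² = 5603/17689
Gini = 1 - Σpᵢ² = 1 - 5603/17689 = 0.6832

0.6832


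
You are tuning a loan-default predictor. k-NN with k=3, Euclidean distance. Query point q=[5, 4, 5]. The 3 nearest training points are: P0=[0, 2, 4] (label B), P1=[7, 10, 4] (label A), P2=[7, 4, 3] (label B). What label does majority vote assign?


d(q,P0) = 5.4772  (label B)
d(q,P1) = 6.4031  (label A)
d(q,P2) = 2.8284  (label B)
Votes: A=1, B=2
Majority → B

B


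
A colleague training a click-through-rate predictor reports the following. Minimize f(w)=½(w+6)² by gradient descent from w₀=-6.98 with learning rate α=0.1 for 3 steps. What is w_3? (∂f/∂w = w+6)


step 1: grad = -6.98+6 = -0.98; w = -6.98 - 0.1·(-0.98) = -6.882
step 2: grad = -6.882+6 = -0.882; w = -6.882 - 0.1·(-0.882) = -6.7938
step 3: grad = -6.7938+6 = -0.7938; w = -6.7938 - 0.1·(-0.7938) = -6.71442

-6.71442


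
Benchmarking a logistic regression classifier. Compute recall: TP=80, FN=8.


Recall = TP/(TP+FN)
= 80/(80+8)
= 80/88 = 90.91%

90.91%


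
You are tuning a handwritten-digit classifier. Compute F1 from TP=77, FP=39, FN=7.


Precision = 77/116 = 0.6638
Recall = 77/84 = 0.9167
F1 = 2·P·R/(P+R) = 2·TP/(2·TP+FP+FN) = 154/(154+39+7) = 154/200 = 0.77

0.77


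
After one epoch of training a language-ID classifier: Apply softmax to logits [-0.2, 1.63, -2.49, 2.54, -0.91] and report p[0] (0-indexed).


Exponentials: e^-0.2=0.8187, e^1.63=5.1039, e^-2.49=0.0829, e^2.54=12.6797, e^-0.91=0.4025
Sum = 19.0877
Softmax = [0.0429, 0.2674, 0.0043, 0.6643, 0.0211]
p[0] = 0.8187/19.0877 = 0.0429

0.0429


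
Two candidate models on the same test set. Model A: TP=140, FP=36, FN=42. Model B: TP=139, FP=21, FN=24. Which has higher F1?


Model A: P=140/176=0.7955, R=140/182=0.7692, F1=2PR/(P+R)=2TP/(2TP+FP+FN)=280/358=0.7821
Model B: P=139/160=0.8688, R=139/163=0.8528, F1=2PR/(P+R)=2TP/(2TP+FP+FN)=278/323=0.8607
0.7821 < 0.8607 → Model B

Model B


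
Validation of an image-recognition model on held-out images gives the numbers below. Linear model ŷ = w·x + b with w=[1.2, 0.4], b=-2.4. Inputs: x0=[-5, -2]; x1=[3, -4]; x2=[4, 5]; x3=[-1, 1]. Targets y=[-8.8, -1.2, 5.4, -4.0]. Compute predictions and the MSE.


ŷ0 = (1.2)·(-5) + (0.4)·(-2) - 2.4 = -9.2
ŷ1 = (1.2)·(3) + (0.4)·(-4) - 2.4 = -0.4
ŷ2 = (1.2)·(4) + (0.4)·(5) - 2.4 = 4.4
ŷ3 = (1.2)·(-1) + (0.4)·(1) - 2.4 = -3.2
errors² = [0.16, 0.64, 1.0, 0.64]
MSE = 2.4400/4 = 0.61

0.61


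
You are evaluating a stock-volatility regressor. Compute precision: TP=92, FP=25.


Precision = TP/(TP+FP)
= 92/(92+25)
= 92/117 = 78.63%

78.63%


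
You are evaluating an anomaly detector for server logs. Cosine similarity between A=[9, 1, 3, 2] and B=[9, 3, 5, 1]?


A·B = 9·9 + 1·3 + 3·5 + 2·1 = 101
‖A‖ = √95 = 9.7468, ‖B‖ = √116 = 10.7703
cos = 101/(√95·√116) = 101/√11020 = 0.9621

0.9621


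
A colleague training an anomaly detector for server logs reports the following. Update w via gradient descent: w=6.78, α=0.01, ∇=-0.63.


w_new = w - α·∇
= 6.78 - 0.01·-0.63
= 6.78 + 0.0063
= 6.7863

6.7863


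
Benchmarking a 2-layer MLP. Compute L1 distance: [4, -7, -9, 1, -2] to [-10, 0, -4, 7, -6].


d = |4+ 10| + |-7-0| + |-9+ 4| + |1-7| + |-2+ 6|
  = 14 + 7 + 5 + 6 + 4
  = 36

36


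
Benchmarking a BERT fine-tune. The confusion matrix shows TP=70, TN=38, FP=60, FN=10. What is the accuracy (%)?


Accuracy = (TP+TN)/(TP+TN+FP+FN)
= (70+38)/(178)
= 108/178 = 60.67%

60.67%


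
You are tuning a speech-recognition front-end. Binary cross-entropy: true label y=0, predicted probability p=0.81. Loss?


BCE = -[y·ln(p) + (1-y)·ln(1-p)]
= -0 - 1·ln(1-0.81)
= -ln(0.19) = 1.6607

1.6607


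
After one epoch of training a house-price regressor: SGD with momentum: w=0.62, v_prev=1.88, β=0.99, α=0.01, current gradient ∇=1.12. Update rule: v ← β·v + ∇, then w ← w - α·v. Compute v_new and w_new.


v_new = 0.99·1.88 + 1.12 = 1.8612 + 1.12 = 2.9812
w_new = 0.62 - 0.01·2.9812 = 0.62 - 0.029812 = 0.590188

v_new=2.9812, w_new=0.590188


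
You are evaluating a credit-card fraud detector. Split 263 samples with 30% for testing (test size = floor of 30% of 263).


Test = ⌊263·30/100⌋ = 78
Train = 263 - 78 = 185

Train: 185, Test: 78


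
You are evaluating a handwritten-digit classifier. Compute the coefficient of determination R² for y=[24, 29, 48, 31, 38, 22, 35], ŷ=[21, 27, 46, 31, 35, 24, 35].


ȳ = 32.4286
SS_res = Σ(y-ŷ)² = 30
SS_tot = Σ(y-ȳ)² = 473.71
R² = 1 - SS_res/SS_tot = 1 - 0.0633 = 0.9367

0.9367


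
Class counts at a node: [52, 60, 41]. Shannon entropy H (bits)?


Probabilities: [52/153, 60/153, 41/153] ≈ [0.3399, 0.3922, 0.268]
H = -((52/153)·log₂(52/153) + (60/153)·log₂(60/153) + (41/153)·log₂(41/153))
  = 1.5679 bits

1.5679 bits


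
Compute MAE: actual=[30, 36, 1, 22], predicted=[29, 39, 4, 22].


Absolute errors: |30-29|=1, |36-39|=3, |1-4|=3, |22-22|=0
Sum = 7
MAE = 7/4 = 7/4

7/4


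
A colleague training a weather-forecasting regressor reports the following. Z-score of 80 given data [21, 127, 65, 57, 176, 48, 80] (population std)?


μ = 82, σ = 48.7794
z = (80 - 82)/48.7794 = -0.041

-0.041


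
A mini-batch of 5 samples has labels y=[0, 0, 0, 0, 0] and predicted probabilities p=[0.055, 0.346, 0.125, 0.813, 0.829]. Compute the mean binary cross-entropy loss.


L[0] = -ln(1-0.055) = -ln(0.945) = 0.0566
L[1] = -ln(1-0.346) = -ln(0.654) = 0.4246
L[2] = -ln(1-0.125) = -ln(0.875) = 0.1335
L[3] = -ln(1-0.813) = -ln(0.187) = 1.6766
L[4] = -ln(1-0.829) = -ln(0.171) = 1.7661
mean = (0.0566 + 0.4246 + 0.1335 + 1.6766 + 1.7661)/5 = 0.8115

0.8115


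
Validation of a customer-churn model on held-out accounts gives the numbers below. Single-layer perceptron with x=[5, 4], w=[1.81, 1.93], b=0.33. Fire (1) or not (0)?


z = (5)·(1.81) + (4)·(1.93) + 0.33
  = 17.1
step(z) = 1 (z≥0)

1


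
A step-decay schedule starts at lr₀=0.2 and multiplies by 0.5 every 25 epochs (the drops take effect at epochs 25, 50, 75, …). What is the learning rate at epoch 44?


n_drops = ⌊44/25⌋ = 1
lr = 0.2·0.5^1 = 0.2·0.5 = 0.1

0.1


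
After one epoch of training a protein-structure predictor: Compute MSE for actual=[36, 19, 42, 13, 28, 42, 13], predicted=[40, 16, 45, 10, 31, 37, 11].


Squared errors: (36-40)²=16, (19-16)²=9, (42-45)²=9, (13-10)²=9, (28-31)²=9, (42-37)²=25, (13-11)²=4
Sum = 81
MSE = 81/7 = 81/7

81/7


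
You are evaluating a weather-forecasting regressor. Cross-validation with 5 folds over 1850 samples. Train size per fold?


Fold size = 1850/5 = 370
Training per fold = 1850 - 370 = 1480

1480


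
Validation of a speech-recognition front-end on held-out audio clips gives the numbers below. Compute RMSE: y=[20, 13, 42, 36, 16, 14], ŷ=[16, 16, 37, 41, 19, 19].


MSE = 109/6 = 18.1667
RMSE = √(109/6) = 4.2622

4.2622


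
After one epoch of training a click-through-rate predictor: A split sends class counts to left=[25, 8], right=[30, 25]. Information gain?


Parent = [55, 33], H_parent = 0.9544
H_left = 0.799 (n=33), H_right = 0.994 (n=55)
H_children = (33/88)·0.799 + (55/88)·0.994 = 0.9209
IG = 0.9544 - 0.9209 = 0.0335

0.0335


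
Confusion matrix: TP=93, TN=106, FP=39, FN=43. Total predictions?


Total = TP + TN + FP + FN
= 93 + 106 + 39 + 43
= 281
(Predicted positive: 132, predicted negative: 149)

281


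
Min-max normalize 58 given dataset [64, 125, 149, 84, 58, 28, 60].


min=28, max=149
(58-28)/(149-28) = 30/121 = 0.2479

0.2479


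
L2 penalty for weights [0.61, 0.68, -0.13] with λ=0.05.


‖w‖₂² = (0.61)² + (0.68)² + (-0.13)²
     = 0.3721 + 0.4624 + 0.0169
     = 0.8514
λ·‖w‖₂² = 0.05·0.8514 = 0.04257

0.04257


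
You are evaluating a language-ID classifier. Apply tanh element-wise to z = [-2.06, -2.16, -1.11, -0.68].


tanh(-2.06) = -0.968
tanh(-2.16) = -0.9737
tanh(-1.11) = -0.8041
tanh(-0.68) = -0.5915
result = [-0.968, -0.9737, -0.8041, -0.5915]

[-0.968, -0.9737, -0.8041, -0.5915]


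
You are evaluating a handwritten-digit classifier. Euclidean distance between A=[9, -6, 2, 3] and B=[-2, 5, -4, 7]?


d = √((9+ 2)² + (-6-5)² + (2+ 4)² + (3-7)²)
  = √(121 + 121 + 36 + 16)
  = √294 = 17.1464

17.1464
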